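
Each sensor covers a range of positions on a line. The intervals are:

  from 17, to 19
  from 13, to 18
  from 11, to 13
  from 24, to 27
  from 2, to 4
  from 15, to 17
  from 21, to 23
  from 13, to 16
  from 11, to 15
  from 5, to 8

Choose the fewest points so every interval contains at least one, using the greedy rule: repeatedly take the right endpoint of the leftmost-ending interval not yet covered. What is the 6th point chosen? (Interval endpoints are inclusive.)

27

Sort by right endpoint; whenever an interval is uncovered, place a point at its right end.
Sorted: [2,4] [5,8] [11,13] [11,15] [13,16] [15,17] [13,18] [17,19] [21,23] [24,27]
{[2,4]} hit by 4; {[5,8]} hit by 8; {[11,13],[11,15],[13,16]} hit by 13; {[15,17],[13,18],[17,19]} hit by 17; {[21,23]} hit by 23; {[24,27]} hit by 27.
Points: 4, 8, 13, 17, 23, 27 (6 total).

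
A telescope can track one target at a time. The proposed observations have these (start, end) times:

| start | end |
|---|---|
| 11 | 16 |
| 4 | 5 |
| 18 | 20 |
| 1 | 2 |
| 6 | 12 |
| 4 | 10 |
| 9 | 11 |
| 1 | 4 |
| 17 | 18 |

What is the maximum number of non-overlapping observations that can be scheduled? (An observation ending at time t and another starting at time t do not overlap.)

6

Sorted by end: (1,2)  (1,4)  (4,5)  (4,10)  (9,11)  (6,12)  (11,16)  (17,18)  (18,20)
take (1,2); take (4,5); skip (4,10); take (9,11); skip (6,12); take (11,16); take (17,18); take (18,20).
Selected 6 observations.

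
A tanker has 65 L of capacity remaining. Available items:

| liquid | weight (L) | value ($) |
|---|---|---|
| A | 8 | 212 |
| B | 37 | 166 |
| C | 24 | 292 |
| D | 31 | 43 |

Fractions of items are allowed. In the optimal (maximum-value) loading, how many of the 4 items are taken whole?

Greedy by value/weight ratio, highest first.
Order: A (212/8=26.50) > C (292/24=12.17) > B (166/37=4.49) > D (43/31=1.39)
Fill: take A (8 @ 212) → take C (24 @ 292) → take 33/37 of B → 148.05; 65/65 used.
2 item(s) taken whole; one partial (take 33/37 of B).

2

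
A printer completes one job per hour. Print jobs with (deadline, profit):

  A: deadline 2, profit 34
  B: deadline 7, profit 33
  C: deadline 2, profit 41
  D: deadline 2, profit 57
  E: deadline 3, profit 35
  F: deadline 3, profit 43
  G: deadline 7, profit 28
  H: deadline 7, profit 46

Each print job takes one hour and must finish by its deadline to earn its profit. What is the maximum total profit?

Sort by profit descending; place each in the latest free slot ≤ its deadline.
Profit order: D=57 H=46 F=43 C=41 E=35 A=34 B=33 G=28
Assign: D→slot 2, H→slot 7, F→slot 3, C→slot 1, E skipped, A skipped, B→slot 6, G→slot 5.
Slots: [1:C] [2:D] [3:F] [5:G] [6:B] [7:H]
Profit = 41 + 57 + 43 + 28 + 33 + 46 = 248

248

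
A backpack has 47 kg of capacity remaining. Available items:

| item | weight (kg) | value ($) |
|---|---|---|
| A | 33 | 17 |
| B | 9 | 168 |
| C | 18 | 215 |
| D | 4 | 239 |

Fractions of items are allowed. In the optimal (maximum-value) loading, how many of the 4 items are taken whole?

3

Ratios (sorted): D 59.75, B 18.67, C 11.94, A 0.52
take D (4 @ 239); take B (9 @ 168); take C (18 @ 215); take 16/33 of A → 8.24. Capacity used 47/47.
3 item(s) taken whole; one partial (take 16/33 of A).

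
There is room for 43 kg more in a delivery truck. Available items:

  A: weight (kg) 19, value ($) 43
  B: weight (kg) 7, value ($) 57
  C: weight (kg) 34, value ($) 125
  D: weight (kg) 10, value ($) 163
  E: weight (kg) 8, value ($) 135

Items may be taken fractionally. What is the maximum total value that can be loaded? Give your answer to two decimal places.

Greedy by value/weight ratio, highest first.
Ratios (sorted): E 16.88, D 16.30, B 8.14, C 3.68, A 2.26
take E (8 @ 135); take D (10 @ 163); take B (7 @ 57); take 18/34 of C → 66.18. Capacity used 43/43.
Total value = 421.18

421.18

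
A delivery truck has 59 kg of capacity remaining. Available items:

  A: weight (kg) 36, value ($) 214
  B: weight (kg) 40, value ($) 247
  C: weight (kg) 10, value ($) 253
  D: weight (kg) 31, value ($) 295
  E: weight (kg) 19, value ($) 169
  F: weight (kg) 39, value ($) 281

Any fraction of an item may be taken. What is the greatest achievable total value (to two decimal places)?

708.11

Sort by value per unit weight and fill in that order.
Ratios (sorted): C 25.30, D 9.52, E 8.89, F 7.21, B 6.17, A 5.94
take C (10 @ 253); take D (31 @ 295); take 18/19 of E → 160.11. Capacity used 59/59.
Total value = 708.11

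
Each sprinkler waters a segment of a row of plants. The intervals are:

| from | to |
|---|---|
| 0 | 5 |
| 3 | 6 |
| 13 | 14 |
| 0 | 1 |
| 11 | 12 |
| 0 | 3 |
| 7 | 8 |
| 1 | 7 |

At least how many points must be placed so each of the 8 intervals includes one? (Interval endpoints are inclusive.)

5

Sorted: [0,1] [0,3] [0,5] [3,6] [1,7] [7,8] [11,12] [13,14]
{[0,1],[0,3],[0,5]} hit by 1; {[3,6],[1,7]} hit by 6; {[7,8]} hit by 8; {[11,12]} hit by 12; {[13,14]} hit by 14.
Points: 1, 6, 8, 12, 14 (5 total).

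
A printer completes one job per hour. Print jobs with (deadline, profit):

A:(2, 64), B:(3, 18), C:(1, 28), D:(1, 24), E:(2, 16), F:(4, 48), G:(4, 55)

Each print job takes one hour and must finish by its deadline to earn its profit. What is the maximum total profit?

Take jobs in profit order; each goes to the latest open slot no later than its deadline.
By profit: A(d2,64), G(d4,55), F(d4,48), C(d1,28), D(d1,24), B(d3,18), E(d2,16)
A→slot 2; G→slot 4; F→slot 3; C→slot 1; D skipped; B skipped; E skipped.
Profit = 28 + 64 + 48 + 55 = 195

195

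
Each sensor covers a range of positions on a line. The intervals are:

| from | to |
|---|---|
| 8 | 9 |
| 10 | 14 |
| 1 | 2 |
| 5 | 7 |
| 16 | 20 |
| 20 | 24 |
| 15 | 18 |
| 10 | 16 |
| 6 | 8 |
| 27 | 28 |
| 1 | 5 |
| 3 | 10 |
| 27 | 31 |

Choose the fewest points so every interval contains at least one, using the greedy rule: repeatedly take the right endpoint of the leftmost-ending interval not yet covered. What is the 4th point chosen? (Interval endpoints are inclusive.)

14

By right end: [1,2]  [1,5]  [5,7]  [6,8]  [8,9]  [3,10]  [10,14]  [10,16]  [15,18]  [16,20]  [20,24]  [27,28]  [27,31]
[1,2] uncovered → point at 2; [5,7] uncovered → point at 7; [8,9] uncovered → point at 9; [10,14] uncovered → point at 14; [15,18] uncovered → point at 18; [20,24] uncovered → point at 24; [27,28] uncovered → point at 28.
Points: 2, 7, 9, 14, 18, 24, 28 (7 total).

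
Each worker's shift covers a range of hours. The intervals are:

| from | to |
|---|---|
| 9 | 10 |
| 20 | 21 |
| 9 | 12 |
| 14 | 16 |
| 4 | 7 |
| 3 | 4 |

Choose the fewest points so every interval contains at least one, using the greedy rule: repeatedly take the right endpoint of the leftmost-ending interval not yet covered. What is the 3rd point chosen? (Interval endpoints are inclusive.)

16

Sort by right endpoint; whenever an interval is uncovered, place a point at its right end.
Sorted: [3,4] [4,7] [9,10] [9,12] [14,16] [20,21]
{[3,4],[4,7]} hit by 4; {[9,10],[9,12]} hit by 10; {[14,16]} hit by 16; {[20,21]} hit by 21.
Points: 4, 10, 16, 21 (4 total).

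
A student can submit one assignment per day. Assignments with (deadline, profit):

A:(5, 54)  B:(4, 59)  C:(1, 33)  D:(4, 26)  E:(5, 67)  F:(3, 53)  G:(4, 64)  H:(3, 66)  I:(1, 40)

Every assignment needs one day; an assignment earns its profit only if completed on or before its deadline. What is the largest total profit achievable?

Take jobs in profit order; each goes to the latest open slot no later than its deadline.
By profit: E(d5,67), H(d3,66), G(d4,64), B(d4,59), A(d5,54), F(d3,53), I(d1,40), C(d1,33), D(d4,26)
E→slot 5; H→slot 3; G→slot 4; B→slot 2; A→slot 1; F skipped; I skipped; C skipped; D skipped.
Profit = 54 + 59 + 66 + 64 + 67 = 310

310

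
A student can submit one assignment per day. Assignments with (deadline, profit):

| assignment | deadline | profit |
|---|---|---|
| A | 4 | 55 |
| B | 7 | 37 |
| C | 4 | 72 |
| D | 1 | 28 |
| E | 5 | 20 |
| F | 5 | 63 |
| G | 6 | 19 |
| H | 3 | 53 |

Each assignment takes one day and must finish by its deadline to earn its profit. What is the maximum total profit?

327

Profit order: C=72 F=63 A=55 H=53 B=37 D=28 E=20 G=19
Assign: C→slot 4, F→slot 5, A→slot 3, H→slot 2, B→slot 7, D→slot 1, E skipped, G→slot 6.
Slots: [1:D] [2:H] [3:A] [4:C] [5:F] [6:G] [7:B]
Profit = 28 + 53 + 55 + 72 + 63 + 19 + 37 = 327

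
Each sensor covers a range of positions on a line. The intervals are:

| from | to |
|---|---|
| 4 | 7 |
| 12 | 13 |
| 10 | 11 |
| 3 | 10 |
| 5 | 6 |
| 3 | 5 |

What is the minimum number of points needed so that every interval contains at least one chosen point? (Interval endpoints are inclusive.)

Process intervals by earliest right end; each time one isn't hit yet, stab at its right endpoint.
Sorted: [3,5] [5,6] [4,7] [3,10] [10,11] [12,13]
{[3,5],[5,6],[4,7],[3,10]} hit by 5; {[10,11]} hit by 11; {[12,13]} hit by 13.
Points: 5, 11, 13 (3 total).

3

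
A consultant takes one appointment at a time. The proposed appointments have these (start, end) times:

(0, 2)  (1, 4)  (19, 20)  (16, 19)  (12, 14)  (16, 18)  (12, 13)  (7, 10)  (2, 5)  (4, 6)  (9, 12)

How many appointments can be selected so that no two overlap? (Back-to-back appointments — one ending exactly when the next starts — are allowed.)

By end time: (0,2), (1,4), (2,5), (4,6), (7,10), (9,12), (12,13), (12,14), (16,18), (16,19), (19,20).
Pick (0,2); next start ≥ 2 → (2,5); next start ≥ 5 → (7,10); next start ≥ 10 → (12,13); next start ≥ 13 → (16,18); next start ≥ 18 → (19,20).
Selected 6 appointments.

6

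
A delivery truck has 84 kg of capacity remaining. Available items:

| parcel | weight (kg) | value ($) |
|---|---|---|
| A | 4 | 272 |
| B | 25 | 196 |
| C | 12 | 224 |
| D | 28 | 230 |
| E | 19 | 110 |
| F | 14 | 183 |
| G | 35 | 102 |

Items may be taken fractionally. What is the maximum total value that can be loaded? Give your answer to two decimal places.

1110.79

Ratios (sorted): A 68.00, C 18.67, F 13.07, D 8.21, B 7.84, E 5.79, G 2.91
take A (4 @ 272); take C (12 @ 224); take F (14 @ 183); take D (28 @ 230); take B (25 @ 196); take 1/19 of E → 5.79. Capacity used 84/84.
Total value = 1110.79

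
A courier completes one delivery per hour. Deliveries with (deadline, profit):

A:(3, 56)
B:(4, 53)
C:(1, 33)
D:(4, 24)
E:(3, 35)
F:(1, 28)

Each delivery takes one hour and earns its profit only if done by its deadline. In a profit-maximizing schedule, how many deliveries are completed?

Sort by profit descending; place each in the latest free slot ≤ its deadline.
Profit order: A=56 B=53 E=35 C=33 F=28 D=24
Assign: A→slot 3, B→slot 4, E→slot 2, C→slot 1, F skipped, D skipped.
Slots: [1:C] [2:E] [3:A] [4:B]
4 of 6 scheduled.

4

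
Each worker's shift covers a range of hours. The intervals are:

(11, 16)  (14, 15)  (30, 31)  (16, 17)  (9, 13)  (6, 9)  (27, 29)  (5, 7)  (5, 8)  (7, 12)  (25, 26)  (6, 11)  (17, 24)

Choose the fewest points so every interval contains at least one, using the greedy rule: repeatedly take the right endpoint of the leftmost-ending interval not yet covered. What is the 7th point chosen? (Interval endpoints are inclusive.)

Sort by right endpoint; whenever an interval is uncovered, place a point at its right end.
By right end: [5,7]  [5,8]  [6,9]  [6,11]  [7,12]  [9,13]  [14,15]  [11,16]  [16,17]  [17,24]  [25,26]  [27,29]  [30,31]
[5,7] uncovered → point at 7; [9,13] uncovered → point at 13; [14,15] uncovered → point at 15; [16,17] uncovered → point at 17; [25,26] uncovered → point at 26; [27,29] uncovered → point at 29; [30,31] uncovered → point at 31.
Points: 7, 13, 15, 17, 26, 29, 31 (7 total).

31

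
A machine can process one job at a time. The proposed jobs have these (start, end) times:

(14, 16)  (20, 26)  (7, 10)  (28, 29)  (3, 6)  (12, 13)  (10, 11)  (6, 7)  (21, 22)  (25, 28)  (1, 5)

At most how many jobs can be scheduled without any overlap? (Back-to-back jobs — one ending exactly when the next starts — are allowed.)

9

Sorted by end: (1,5)  (3,6)  (6,7)  (7,10)  (10,11)  (12,13)  (14,16)  (21,22)  (20,26)  (25,28)  (28,29)
take (1,5); skip (3,6); take (6,7); take (7,10); take (10,11); take (12,13); take (14,16); take (21,22); skip (20,26); take (25,28); take (28,29).
Selected 9 jobs.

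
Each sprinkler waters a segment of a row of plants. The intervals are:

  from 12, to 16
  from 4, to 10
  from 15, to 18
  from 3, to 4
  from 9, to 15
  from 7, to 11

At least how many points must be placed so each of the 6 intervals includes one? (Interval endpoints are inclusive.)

By right end: [3,4]  [4,10]  [7,11]  [9,15]  [12,16]  [15,18]
[3,4] uncovered → point at 4; [7,11] uncovered → point at 11; [12,16] uncovered → point at 16.
Points: 4, 11, 16 (3 total).

3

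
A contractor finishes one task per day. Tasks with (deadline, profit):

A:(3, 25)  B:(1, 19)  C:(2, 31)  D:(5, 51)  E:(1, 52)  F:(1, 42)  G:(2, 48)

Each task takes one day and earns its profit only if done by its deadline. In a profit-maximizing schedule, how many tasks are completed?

By profit: E(d1,52), D(d5,51), G(d2,48), F(d1,42), C(d2,31), A(d3,25), B(d1,19)
E→slot 1; D→slot 5; G→slot 2; F skipped; C skipped; A→slot 3; B skipped.
4 of 7 scheduled.

4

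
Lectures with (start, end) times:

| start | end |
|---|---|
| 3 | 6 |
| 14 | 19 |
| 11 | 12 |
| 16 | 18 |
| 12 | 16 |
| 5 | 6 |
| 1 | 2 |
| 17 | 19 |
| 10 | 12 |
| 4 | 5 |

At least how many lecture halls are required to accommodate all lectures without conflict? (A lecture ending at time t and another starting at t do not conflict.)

The answer is the maximum number of intervals overlapping at any instant.
Events (time:±→running): 1:+→1 2:-→0 3:+→1 4:+→2 5:-→1 5:+→2 6:-→1 6:-→0 10:+→1 11:+→2 12:-→1 12:-→0 12:+→1 14:+→2 16:-→1 16:+→2 17:+→3 … peak 3.

3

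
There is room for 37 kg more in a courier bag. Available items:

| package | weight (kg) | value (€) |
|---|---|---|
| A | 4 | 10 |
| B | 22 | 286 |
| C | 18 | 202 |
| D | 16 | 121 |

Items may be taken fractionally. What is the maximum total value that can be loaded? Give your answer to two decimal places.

Order: B (286/22=13.00) > C (202/18=11.22) > D (121/16=7.56) > A (10/4=2.50)
Fill: take B (22 @ 286) → take 15/18 of C → 168.33; 37/37 used.
Total value = 454.33

454.33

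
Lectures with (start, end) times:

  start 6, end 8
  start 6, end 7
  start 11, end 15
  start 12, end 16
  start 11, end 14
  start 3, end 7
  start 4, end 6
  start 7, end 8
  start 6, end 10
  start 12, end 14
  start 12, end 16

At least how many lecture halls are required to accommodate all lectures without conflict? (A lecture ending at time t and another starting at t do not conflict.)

Count concurrent intervals with a sweep; the peak is the room count.
starts: [3, 4, 6, 6, 6, 7, 11, 11, 12, 12, 12]
ends:   [6, 7, 7, 8, 8, 10, 14, 14, 15, 16, 16]
s3→1 s4→2 e6→1 s6→2 s6→3 s6→4 e7→3 e7→2 s7→3 e8→2 e8→1 e10→0 s11→1 s11→2 s12→3 s12→4 s12→5  — peak 5.

5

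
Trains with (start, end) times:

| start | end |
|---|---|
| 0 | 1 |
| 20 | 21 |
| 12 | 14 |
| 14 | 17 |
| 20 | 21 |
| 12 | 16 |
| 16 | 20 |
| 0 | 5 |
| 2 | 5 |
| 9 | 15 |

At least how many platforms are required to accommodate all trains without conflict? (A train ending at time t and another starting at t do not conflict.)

Count concurrent intervals with a sweep; the peak is the room count.
starts: [0, 0, 2, 9, 12, 12, 14, 16, 20, 20]
ends:   [1, 5, 5, 14, 15, 16, 17, 20, 21, 21]
s0→1 s0→2 e1→1 s2→2 e5→1 e5→0 s9→1 s12→2 s12→3  — peak 3.

3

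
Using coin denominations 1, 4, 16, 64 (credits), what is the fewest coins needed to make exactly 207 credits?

9

Use the largest denomination that fits, subtract, and repeat.
207 − 3×64→15 − 3×4→3 − 3×1→0
Total coins = 3 + 3 + 3 = 9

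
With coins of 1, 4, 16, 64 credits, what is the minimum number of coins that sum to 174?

9

174 − 2×64→46 − 2×16→14 − 3×4→2 − 2×1→0
Total coins = 2 + 2 + 3 + 2 = 9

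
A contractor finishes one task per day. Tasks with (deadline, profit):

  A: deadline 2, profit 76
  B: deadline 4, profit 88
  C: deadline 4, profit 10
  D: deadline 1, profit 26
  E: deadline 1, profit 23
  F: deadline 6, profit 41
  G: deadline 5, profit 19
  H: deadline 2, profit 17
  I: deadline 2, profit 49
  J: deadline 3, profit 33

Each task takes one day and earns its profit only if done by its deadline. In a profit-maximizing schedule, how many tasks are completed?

6

Profit order: B=88 A=76 I=49 F=41 J=33 D=26 E=23 G=19 H=17 C=10
Assign: B→slot 4, A→slot 2, I→slot 1, F→slot 6, J→slot 3, D skipped, E skipped, G→slot 5, H skipped, C skipped.
Slots: [1:I] [2:A] [3:J] [4:B] [5:G] [6:F]
6 of 10 scheduled.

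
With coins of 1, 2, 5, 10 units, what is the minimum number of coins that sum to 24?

Greedy: take as many of the largest coin as possible, then repeat with the remainder.
24 = 2×10 + 2×2
Total coins = 2 + 2 = 4

4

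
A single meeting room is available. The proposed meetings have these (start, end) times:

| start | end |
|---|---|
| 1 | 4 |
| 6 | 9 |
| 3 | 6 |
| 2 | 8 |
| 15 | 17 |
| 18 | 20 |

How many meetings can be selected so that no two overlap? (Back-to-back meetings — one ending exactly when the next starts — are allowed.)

Sort by end time and greedily take each interval whose start is ≥ the last chosen end.
Sorted by end: (1,4)  (3,6)  (2,8)  (6,9)  (15,17)  (18,20)
take (1,4); skip (3,6); skip (2,8); take (6,9); take (15,17); take (18,20).
Selected 4 meetings.

4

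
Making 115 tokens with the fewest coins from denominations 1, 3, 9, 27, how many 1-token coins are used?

Use the largest denomination that fits, subtract, and repeat.
115 − 4×27→7 − 2×3→1 − 1×1→0
Count of 1: 1

1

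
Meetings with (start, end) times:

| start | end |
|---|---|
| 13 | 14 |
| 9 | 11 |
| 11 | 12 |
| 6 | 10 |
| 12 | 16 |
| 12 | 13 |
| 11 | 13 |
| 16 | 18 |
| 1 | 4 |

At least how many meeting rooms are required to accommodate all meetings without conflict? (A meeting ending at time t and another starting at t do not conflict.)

Events (time:±→running): 1:+→1 4:-→0 6:+→1 9:+→2 10:-→1 11:-→0 11:+→1 11:+→2 12:-→1 12:+→2 12:+→3 … peak 3.

3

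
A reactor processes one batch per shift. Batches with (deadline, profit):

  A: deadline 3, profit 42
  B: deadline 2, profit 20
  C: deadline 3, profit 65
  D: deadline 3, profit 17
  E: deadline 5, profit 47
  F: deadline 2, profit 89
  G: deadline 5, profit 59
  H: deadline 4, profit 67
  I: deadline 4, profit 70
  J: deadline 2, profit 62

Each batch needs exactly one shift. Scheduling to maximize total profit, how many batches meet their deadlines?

Sort by profit descending; place each in the latest free slot ≤ its deadline.
Profit order: F=89 I=70 H=67 C=65 J=62 G=59 E=47 A=42 B=20 D=17
Assign: F→slot 2, I→slot 4, H→slot 3, C→slot 1, J skipped, G→slot 5, E skipped, A skipped, B skipped, D skipped.
Slots: [1:C] [2:F] [3:H] [4:I] [5:G]
5 of 10 scheduled.

5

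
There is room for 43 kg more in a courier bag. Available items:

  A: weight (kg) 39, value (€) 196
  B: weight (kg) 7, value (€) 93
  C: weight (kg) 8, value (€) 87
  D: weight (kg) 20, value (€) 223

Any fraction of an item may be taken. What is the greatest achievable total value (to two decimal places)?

443.21

Order: B (93/7=13.29) > D (223/20=11.15) > C (87/8=10.88) > A (196/39=5.03)
Fill: take B (7 @ 93) → take D (20 @ 223) → take C (8 @ 87) → take 8/39 of A → 40.21; 43/43 used.
Total value = 443.21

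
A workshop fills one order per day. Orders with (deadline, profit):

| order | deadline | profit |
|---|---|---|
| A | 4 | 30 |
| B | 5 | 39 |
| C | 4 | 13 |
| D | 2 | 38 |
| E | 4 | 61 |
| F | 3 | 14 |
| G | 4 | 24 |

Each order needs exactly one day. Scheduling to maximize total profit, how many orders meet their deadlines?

Take jobs in profit order; each goes to the latest open slot no later than its deadline.
By profit: E(d4,61), B(d5,39), D(d2,38), A(d4,30), G(d4,24), F(d3,14), C(d4,13)
E→slot 4; B→slot 5; D→slot 2; A→slot 3; G→slot 1; F skipped; C skipped.
5 of 7 scheduled.

5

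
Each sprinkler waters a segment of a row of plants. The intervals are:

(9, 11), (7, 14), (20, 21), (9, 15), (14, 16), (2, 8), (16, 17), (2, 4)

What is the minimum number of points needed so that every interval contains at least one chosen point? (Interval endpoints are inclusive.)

4

By right end: [2,4]  [2,8]  [9,11]  [7,14]  [9,15]  [14,16]  [16,17]  [20,21]
[2,4] uncovered → point at 4; [9,11] uncovered → point at 11; [14,16] uncovered → point at 16; [20,21] uncovered → point at 21.
Points: 4, 11, 16, 21 (4 total).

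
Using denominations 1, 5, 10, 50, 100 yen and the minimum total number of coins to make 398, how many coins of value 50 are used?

1

398 = 3×100 + 1×50 + 4×10 + 1×5 + 3×1
Count of 50: 1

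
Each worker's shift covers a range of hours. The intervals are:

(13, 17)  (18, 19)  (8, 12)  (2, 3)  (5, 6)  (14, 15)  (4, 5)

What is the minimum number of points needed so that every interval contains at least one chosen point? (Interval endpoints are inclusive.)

Sorted: [2,3] [4,5] [5,6] [8,12] [14,15] [13,17] [18,19]
{[2,3]} hit by 3; {[4,5],[5,6]} hit by 5; {[8,12]} hit by 12; {[14,15],[13,17]} hit by 15; {[18,19]} hit by 19.
Points: 3, 5, 12, 15, 19 (5 total).

5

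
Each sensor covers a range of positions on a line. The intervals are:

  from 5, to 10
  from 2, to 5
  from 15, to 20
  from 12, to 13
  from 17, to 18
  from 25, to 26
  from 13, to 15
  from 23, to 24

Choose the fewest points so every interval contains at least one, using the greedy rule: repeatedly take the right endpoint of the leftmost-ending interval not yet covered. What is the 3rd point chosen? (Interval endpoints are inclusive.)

Process intervals by earliest right end; each time one isn't hit yet, stab at its right endpoint.
By right end: [2,5]  [5,10]  [12,13]  [13,15]  [17,18]  [15,20]  [23,24]  [25,26]
[2,5] uncovered → point at 5; [12,13] uncovered → point at 13; [17,18] uncovered → point at 18; [23,24] uncovered → point at 24; [25,26] uncovered → point at 26.
Points: 5, 13, 18, 24, 26 (5 total).

18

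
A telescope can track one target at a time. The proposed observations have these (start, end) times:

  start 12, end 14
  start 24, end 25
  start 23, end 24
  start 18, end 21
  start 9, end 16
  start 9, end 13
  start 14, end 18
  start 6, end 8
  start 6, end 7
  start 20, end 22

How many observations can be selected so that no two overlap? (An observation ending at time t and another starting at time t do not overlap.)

By end time: (6,7), (6,8), (9,13), (12,14), (9,16), (14,18), (18,21), (20,22), (23,24), (24,25).
Pick (6,7); next start ≥ 7 → (9,13); next start ≥ 13 → (14,18); next start ≥ 18 → (18,21); next start ≥ 21 → (23,24); next start ≥ 24 → (24,25).
Selected 6 observations.

6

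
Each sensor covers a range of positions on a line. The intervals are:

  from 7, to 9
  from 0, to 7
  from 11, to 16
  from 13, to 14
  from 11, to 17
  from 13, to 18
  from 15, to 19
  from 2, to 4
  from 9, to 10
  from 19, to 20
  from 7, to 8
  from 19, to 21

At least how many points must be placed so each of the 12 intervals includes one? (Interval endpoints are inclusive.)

By right end: [2,4]  [0,7]  [7,8]  [7,9]  [9,10]  [13,14]  [11,16]  [11,17]  [13,18]  [15,19]  [19,20]  [19,21]
[2,4] uncovered → point at 4; [7,8] uncovered → point at 8; [9,10] uncovered → point at 10; [13,14] uncovered → point at 14; [15,19] uncovered → point at 19.
Points: 4, 8, 10, 14, 19 (5 total).

5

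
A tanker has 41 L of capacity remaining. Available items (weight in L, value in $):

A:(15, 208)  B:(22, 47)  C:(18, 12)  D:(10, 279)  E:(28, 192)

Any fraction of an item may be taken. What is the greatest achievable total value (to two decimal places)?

Order: D (279/10=27.90) > A (208/15=13.87) > E (192/28=6.86) > B (47/22=2.14) > C (12/18=0.67)
Fill: take D (10 @ 279) → take A (15 @ 208) → take 16/28 of E → 109.71; 41/41 used.
Total value = 596.71

596.71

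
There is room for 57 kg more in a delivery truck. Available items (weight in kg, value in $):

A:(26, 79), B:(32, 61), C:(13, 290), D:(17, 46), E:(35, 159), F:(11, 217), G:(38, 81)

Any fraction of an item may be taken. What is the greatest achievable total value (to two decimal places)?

Greedy by value/weight ratio, highest first.
Ratios (sorted): C 22.31, F 19.73, E 4.54, A 3.04, D 2.71, G 2.13, B 1.91
take C (13 @ 290); take F (11 @ 217); take 33/35 of E → 149.91. Capacity used 57/57.
Total value = 656.91

656.91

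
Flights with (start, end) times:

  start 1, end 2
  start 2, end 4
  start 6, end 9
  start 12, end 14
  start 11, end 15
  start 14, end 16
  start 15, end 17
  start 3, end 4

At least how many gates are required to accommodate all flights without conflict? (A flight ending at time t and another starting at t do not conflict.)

The answer is the maximum number of intervals overlapping at any instant.
starts: [1, 2, 3, 6, 11, 12, 14, 15]
ends:   [2, 4, 4, 9, 14, 15, 16, 17]
s1→1 e2→0 s2→1 s3→2  — peak 2.

2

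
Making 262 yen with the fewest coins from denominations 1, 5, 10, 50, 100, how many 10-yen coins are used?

262 − 2×100→62 − 1×50→12 − 1×10→2 − 2×1→0
Count of 10: 1

1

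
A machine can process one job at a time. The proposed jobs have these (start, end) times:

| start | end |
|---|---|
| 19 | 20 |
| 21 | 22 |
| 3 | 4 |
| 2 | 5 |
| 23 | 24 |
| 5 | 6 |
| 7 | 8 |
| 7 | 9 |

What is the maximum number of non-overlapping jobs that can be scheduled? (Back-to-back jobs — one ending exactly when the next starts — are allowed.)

6

Sorted by end: (3,4)  (2,5)  (5,6)  (7,8)  (7,9)  (19,20)  (21,22)  (23,24)
take (3,4); skip (2,5); take (5,6); take (7,8); take (19,20); take (21,22); take (23,24).
Selected 6 jobs.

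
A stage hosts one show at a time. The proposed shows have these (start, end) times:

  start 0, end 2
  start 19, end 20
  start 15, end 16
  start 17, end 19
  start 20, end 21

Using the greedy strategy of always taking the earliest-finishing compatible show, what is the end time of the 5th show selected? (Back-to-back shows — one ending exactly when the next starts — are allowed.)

21

Sort by end time and greedily take each interval whose start is ≥ the last chosen end.
By end time: (0,2), (15,16), (17,19), (19,20), (20,21).
Pick (0,2); next start ≥ 2 → (15,16); next start ≥ 16 → (17,19); next start ≥ 19 → (19,20); next start ≥ 20 → (20,21).
Selected: (0,2) (15,16) (17,19) (19,20) (20,21)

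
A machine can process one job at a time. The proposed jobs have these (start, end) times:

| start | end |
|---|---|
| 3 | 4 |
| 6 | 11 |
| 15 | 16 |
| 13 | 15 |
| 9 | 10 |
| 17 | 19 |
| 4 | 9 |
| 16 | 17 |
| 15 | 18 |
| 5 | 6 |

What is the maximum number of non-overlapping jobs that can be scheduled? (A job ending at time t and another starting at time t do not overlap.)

Greedy by earliest finish: after sorting by end time, pick each interval compatible with the last pick.
Sorted by end: (3,4)  (5,6)  (4,9)  (9,10)  (6,11)  (13,15)  (15,16)  (16,17)  (15,18)  (17,19)
take (3,4); take (5,6); skip (4,9); take (9,10); skip (6,11); take (13,15); take (15,16); take (16,17); take (17,19).
Selected 7 jobs.

7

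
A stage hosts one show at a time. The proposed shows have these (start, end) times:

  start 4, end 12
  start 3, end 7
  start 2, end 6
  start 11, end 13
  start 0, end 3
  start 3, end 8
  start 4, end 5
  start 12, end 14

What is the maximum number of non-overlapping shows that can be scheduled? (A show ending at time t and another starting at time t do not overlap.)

3

Greedy by earliest finish: after sorting by end time, pick each interval compatible with the last pick.
Sorted by end: (0,3)  (4,5)  (2,6)  (3,7)  (3,8)  (4,12)  (11,13)  (12,14)
take (0,3); take (4,5); skip (3,7); skip (4,12); take (11,13); skip (12,14).
Selected 3 shows.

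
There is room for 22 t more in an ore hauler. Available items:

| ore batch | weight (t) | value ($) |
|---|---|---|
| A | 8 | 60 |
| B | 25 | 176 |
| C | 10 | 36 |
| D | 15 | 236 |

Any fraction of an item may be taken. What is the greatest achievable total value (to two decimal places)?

Greedy by value/weight ratio, highest first.
Ratios (sorted): D 15.73, A 7.50, B 7.04, C 3.60
take D (15 @ 236); take 7/8 of A → 52.50. Capacity used 22/22.
Total value = 288.50

288.50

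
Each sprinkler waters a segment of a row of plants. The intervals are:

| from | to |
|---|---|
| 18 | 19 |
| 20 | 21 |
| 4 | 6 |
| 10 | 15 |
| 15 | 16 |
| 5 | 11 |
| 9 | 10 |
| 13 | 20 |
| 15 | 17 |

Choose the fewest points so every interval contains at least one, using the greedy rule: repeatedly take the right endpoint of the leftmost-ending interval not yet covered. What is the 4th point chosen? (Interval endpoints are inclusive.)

19

Sorted: [4,6] [9,10] [5,11] [10,15] [15,16] [15,17] [18,19] [13,20] [20,21]
{[4,6]} hit by 6; {[9,10],[5,11],[10,15]} hit by 10; {[15,16],[15,17]} hit by 16; {[18,19],[13,20]} hit by 19; {[20,21]} hit by 21.
Points: 6, 10, 16, 19, 21 (5 total).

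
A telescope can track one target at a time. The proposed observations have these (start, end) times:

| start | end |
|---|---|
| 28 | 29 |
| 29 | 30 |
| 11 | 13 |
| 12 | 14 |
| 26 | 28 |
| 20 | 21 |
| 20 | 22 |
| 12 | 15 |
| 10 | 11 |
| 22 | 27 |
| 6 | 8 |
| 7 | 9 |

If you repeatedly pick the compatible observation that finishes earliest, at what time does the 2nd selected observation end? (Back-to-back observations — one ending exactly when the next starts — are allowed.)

Sort by end time and greedily take each interval whose start is ≥ the last chosen end.
By end time: (6,8), (7,9), (10,11), (11,13), (12,14), (12,15), (20,21), (20,22), (22,27), (26,28), (28,29), (29,30).
Pick (6,8); next start ≥ 8 → (10,11); next start ≥ 11 → (11,13); next start ≥ 13 → (20,21); next start ≥ 21 → (22,27); next start ≥ 27 → (28,29); next start ≥ 29 → (29,30).
Selected: (6,8) (10,11) (11,13) (20,21) (22,27) (28,29) (29,30)

11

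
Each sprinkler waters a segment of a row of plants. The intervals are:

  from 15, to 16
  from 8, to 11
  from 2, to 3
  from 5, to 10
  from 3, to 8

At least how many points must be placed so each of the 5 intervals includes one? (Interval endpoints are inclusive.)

3

Process intervals by earliest right end; each time one isn't hit yet, stab at its right endpoint.
By right end: [2,3]  [3,8]  [5,10]  [8,11]  [15,16]
[2,3] uncovered → point at 3; [5,10] uncovered → point at 10; [15,16] uncovered → point at 16.
Points: 3, 10, 16 (3 total).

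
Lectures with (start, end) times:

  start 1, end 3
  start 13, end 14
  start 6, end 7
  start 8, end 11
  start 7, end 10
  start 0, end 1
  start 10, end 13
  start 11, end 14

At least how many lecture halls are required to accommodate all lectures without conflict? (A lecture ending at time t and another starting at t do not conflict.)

2

The answer is the maximum number of intervals overlapping at any instant.
starts: [0, 1, 6, 7, 8, 10, 11, 13]
ends:   [1, 3, 7, 10, 11, 13, 14, 14]
s0→1 e1→0 s1→1 e3→0 s6→1 e7→0 s7→1 s8→2  — peak 2.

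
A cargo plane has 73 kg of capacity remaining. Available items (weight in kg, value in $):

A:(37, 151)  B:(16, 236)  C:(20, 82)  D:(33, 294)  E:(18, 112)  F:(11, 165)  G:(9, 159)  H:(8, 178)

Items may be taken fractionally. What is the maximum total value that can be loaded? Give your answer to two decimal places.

996.36

Order: H (178/8=22.25) > G (159/9=17.67) > F (165/11=15.00) > B (236/16=14.75) > D (294/33=8.91) > E (112/18=6.22) > C (82/20=4.10) > A (151/37=4.08)
Fill: take H (8 @ 178) → take G (9 @ 159) → take F (11 @ 165) → take B (16 @ 236) → take 29/33 of D → 258.36; 73/73 used.
Total value = 996.36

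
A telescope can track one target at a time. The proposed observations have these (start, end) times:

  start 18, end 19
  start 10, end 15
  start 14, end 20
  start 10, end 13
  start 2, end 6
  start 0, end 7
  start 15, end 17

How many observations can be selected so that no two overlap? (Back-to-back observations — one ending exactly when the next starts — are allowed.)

By end time: (2,6), (0,7), (10,13), (10,15), (15,17), (18,19), (14,20).
Pick (2,6); next start ≥ 6 → (10,13); next start ≥ 13 → (15,17); next start ≥ 17 → (18,19).
Selected 4 observations.

4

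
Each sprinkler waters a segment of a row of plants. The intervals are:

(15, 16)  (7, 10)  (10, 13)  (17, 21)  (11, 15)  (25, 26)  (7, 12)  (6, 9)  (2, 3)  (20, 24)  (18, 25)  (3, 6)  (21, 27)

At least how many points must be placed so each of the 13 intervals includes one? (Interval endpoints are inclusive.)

Sort by right endpoint; whenever an interval is uncovered, place a point at its right end.
By right end: [2,3]  [3,6]  [6,9]  [7,10]  [7,12]  [10,13]  [11,15]  [15,16]  [17,21]  [20,24]  [18,25]  [25,26]  [21,27]
[2,3] uncovered → point at 3; [6,9] uncovered → point at 9; [10,13] uncovered → point at 13; [15,16] uncovered → point at 16; [17,21] uncovered → point at 21; [25,26] uncovered → point at 26.
Points: 3, 9, 13, 16, 21, 26 (6 total).

6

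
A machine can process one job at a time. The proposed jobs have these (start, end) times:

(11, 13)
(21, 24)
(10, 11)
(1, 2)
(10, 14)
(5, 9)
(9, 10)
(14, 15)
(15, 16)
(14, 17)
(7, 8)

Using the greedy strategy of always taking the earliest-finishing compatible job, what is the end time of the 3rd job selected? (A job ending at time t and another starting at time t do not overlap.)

10

By end time: (1,2), (7,8), (5,9), (9,10), (10,11), (11,13), (10,14), (14,15), (15,16), (14,17), (21,24).
Pick (1,2); next start ≥ 2 → (7,8); next start ≥ 8 → (9,10); next start ≥ 10 → (10,11); next start ≥ 11 → (11,13); next start ≥ 13 → (14,15); next start ≥ 15 → (15,16); next start ≥ 16 → (21,24).
Selected: (1,2) (7,8) (9,10) (10,11) (11,13) (14,15) (15,16) (21,24)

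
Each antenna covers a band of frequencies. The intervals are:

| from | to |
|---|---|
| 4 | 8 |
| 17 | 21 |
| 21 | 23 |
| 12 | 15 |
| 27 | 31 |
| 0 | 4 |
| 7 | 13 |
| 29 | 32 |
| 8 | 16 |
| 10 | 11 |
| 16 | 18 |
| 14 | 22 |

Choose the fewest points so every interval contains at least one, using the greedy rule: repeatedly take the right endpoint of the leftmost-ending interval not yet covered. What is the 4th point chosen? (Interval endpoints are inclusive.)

18

Sort by right endpoint; whenever an interval is uncovered, place a point at its right end.
By right end: [0,4]  [4,8]  [10,11]  [7,13]  [12,15]  [8,16]  [16,18]  [17,21]  [14,22]  [21,23]  [27,31]  [29,32]
[0,4] uncovered → point at 4; [10,11] uncovered → point at 11; [12,15] uncovered → point at 15; [16,18] uncovered → point at 18; [21,23] uncovered → point at 23; [27,31] uncovered → point at 31.
Points: 4, 11, 15, 18, 23, 31 (6 total).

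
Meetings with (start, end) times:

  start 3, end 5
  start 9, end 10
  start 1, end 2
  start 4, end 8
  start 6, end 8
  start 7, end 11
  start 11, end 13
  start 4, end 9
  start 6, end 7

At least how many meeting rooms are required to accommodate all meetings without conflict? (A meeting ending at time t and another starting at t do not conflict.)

4

Count concurrent intervals with a sweep; the peak is the room count.
Events (time:±→running): 1:+→1 2:-→0 3:+→1 4:+→2 4:+→3 5:-→2 6:+→3 6:+→4 … peak 4.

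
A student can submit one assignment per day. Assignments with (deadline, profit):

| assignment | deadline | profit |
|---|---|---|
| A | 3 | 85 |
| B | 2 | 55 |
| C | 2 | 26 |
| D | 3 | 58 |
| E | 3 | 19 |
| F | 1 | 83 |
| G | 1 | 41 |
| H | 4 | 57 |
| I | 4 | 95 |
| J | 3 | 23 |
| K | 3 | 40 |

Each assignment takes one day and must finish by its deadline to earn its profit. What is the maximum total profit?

Sort by profit descending; place each in the latest free slot ≤ its deadline.
Profit order: I=95 A=85 F=83 D=58 H=57 B=55 G=41 K=40 C=26 J=23 E=19
Assign: I→slot 4, A→slot 3, F→slot 1, D→slot 2, H skipped, B skipped, G skipped, K skipped, C skipped, J skipped, E skipped.
Slots: [1:F] [2:D] [3:A] [4:I]
Profit = 83 + 58 + 85 + 95 = 321

321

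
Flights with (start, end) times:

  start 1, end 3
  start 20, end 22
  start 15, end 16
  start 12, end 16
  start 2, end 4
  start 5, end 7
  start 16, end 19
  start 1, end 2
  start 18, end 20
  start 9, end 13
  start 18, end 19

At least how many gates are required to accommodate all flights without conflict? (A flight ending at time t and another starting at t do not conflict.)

starts: [1, 1, 2, 5, 9, 12, 15, 16, 18, 18, 20]
ends:   [2, 3, 4, 7, 13, 16, 16, 19, 19, 20, 22]
s1→1 s1→2 e2→1 s2→2 e3→1 e4→0 s5→1 e7→0 s9→1 s12→2 e13→1 s15→2 e16→1 e16→0 s16→1 s18→2 s18→3  — peak 3.

3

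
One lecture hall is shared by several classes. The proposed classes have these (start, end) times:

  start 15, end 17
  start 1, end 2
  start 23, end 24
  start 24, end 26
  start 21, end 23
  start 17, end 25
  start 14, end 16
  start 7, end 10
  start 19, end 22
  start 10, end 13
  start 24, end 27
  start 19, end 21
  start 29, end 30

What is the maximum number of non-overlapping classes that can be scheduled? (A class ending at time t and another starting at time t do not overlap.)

9

By end time: (1,2), (7,10), (10,13), (14,16), (15,17), (19,21), (19,22), (21,23), (23,24), (17,25), (24,26), (24,27), (29,30).
Pick (1,2); next start ≥ 2 → (7,10); next start ≥ 10 → (10,13); next start ≥ 13 → (14,16); next start ≥ 16 → (19,21); next start ≥ 21 → (21,23); next start ≥ 23 → (23,24); next start ≥ 24 → (24,26); next start ≥ 26 → (29,30).
Selected 9 classes.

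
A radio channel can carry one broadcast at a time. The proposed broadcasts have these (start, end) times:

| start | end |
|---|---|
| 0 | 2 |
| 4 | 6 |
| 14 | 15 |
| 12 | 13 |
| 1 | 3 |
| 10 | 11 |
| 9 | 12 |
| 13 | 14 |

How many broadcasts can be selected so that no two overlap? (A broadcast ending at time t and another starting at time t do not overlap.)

Sorted by end: (0,2)  (1,3)  (4,6)  (10,11)  (9,12)  (12,13)  (13,14)  (14,15)
take (0,2); take (4,6); take (10,11); skip (9,12); take (12,13); take (13,14); take (14,15).
Selected 6 broadcasts.

6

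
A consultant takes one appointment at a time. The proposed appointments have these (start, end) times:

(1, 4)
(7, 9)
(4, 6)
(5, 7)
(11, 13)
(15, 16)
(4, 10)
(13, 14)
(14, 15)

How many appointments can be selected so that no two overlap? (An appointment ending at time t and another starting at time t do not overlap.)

7

Greedy by earliest finish: after sorting by end time, pick each interval compatible with the last pick.
By end time: (1,4), (4,6), (5,7), (7,9), (4,10), (11,13), (13,14), (14,15), (15,16).
Pick (1,4); next start ≥ 4 → (4,6); next start ≥ 6 → (7,9); next start ≥ 9 → (11,13); next start ≥ 13 → (13,14); next start ≥ 14 → (14,15); next start ≥ 15 → (15,16).
Selected 7 appointments.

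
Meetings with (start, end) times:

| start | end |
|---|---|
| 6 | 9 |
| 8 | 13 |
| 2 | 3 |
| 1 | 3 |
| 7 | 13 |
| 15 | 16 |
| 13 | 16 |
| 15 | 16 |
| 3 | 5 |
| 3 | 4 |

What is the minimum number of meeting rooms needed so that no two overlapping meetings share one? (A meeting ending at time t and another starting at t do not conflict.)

Events (time:±→running): 1:+→1 2:+→2 3:-→1 3:-→0 3:+→1 3:+→2 4:-→1 5:-→0 6:+→1 7:+→2 8:+→3 … peak 3.

3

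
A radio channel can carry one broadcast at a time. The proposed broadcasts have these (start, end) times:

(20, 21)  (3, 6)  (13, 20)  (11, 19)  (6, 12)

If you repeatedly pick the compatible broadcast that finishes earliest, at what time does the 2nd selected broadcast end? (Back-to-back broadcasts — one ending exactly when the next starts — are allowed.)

12

Sorted by end: (3,6)  (6,12)  (11,19)  (13,20)  (20,21)
take (3,6); take (6,12); take (13,20); take (20,21).
Selected: (3,6) (6,12) (13,20) (20,21)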